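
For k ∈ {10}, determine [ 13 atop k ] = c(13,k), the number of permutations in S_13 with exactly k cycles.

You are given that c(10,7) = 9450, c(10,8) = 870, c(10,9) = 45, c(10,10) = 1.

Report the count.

55770

row 11: T[11][8]=10·870+9450=18150  T[11][9]=10·45+870=1320  T[11][10]=10·1+45=55
row 12: T[12][9]=11·1320+18150=32670  T[12][10]=11·55+1320=1925
row 13: T[13][10]=12·1925+32670=55770
Read c(13,10) = 55770.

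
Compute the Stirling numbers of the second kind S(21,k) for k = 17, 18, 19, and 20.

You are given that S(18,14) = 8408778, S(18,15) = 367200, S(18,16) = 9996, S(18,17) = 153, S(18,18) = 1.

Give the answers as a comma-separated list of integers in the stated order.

34952799, 1023435, 19285, 210

[19] T[19,15]:15*367200+8408778=13916778 · T[19,16]:16*9996+367200=527136 · T[19,17]:17*153+9996=12597 · T[19,18]:18*1+153=171 · T[19,19]:19*0+1=1
[20] T[20,16]:16*527136+13916778=22350954 · T[20,17]:17*12597+527136=741285 · T[20,18]:18*171+12597=15675 · T[20,19]:19*1+171=190 · T[20,20]:20*0+1=1
[21] T[21,17]:17*741285+22350954=34952799 · T[21,18]:18*15675+741285=1023435 · T[21,19]:19*190+15675=19285 · T[21,20]:20*1+190=210
Read S(21,17) = 34952799, S(21,18) = 1023435, S(21,19) = 19285, S(21,20) = 210.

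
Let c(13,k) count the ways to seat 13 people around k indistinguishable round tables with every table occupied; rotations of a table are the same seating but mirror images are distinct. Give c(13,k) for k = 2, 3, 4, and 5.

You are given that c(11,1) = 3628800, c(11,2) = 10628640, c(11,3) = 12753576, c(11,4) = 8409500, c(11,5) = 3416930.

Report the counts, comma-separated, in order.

1486442880, 1931559552, 1414014888, 657206836

row 12: T[12][1]=11·3628800+0=39916800  T[12][2]=11·10628640+3628800=120543840  T[12][3]=11·12753576+10628640=150917976  T[12][4]=11·8409500+12753576=105258076  T[12][5]=11·3416930+8409500=45995730
row 13: T[13][2]=12·120543840+39916800=1486442880  T[13][3]=12·150917976+120543840=1931559552  T[13][4]=12·105258076+150917976=1414014888  T[13][5]=12·45995730+105258076=657206836
Read c(13,2) = 1486442880, c(13,3) = 1931559552, c(13,4) = 1414014888, c(13,5) = 657206836.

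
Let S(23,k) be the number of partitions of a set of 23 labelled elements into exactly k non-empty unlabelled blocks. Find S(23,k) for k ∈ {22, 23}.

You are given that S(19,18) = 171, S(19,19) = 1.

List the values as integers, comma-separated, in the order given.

253, 1

@20  (20,19):1·19+171→190, (20,20):0·20+1→1
@21  (21,20):1·20+190→210, (21,21):0·21+1→1
@22  (22,21):1·21+210→231, (22,22):0·22+1→1
@23  (23,22):1·22+231→253, (23,23):0·23+1→1
Read S(23,22) = 253, S(23,23) = 1.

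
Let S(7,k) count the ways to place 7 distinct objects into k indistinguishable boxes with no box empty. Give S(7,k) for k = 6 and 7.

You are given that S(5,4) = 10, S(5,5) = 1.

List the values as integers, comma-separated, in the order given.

21, 1

@6  (6,5):1·5+10→15, (6,6):0·6+1→1
@7  (7,6):1·6+15→21, (7,7):0·7+1→1
Read S(7,6) = 21, S(7,7) = 1.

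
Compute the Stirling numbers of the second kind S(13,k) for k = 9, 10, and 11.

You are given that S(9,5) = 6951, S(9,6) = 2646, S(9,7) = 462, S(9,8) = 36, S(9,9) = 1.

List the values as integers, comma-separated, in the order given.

row 10: T[10][6]=6·2646+6951=22827  T[10][7]=7·462+2646=5880  T[10][8]=8·36+462=750  T[10][9]=9·1+36=45  T[10][10]=10·0+1=1
row 11: T[11][7]=7·5880+22827=63987  T[11][8]=8·750+5880=11880  T[11][9]=9·45+750=1155  T[11][10]=10·1+45=55  T[11][11]=11·0+1=1
row 12: T[12][8]=8·11880+63987=159027  T[12][9]=9·1155+11880=22275  T[12][10]=10·55+1155=1705  T[12][11]=11·1+55=66
row 13: T[13][9]=9·22275+159027=359502  T[13][10]=10·1705+22275=39325  T[13][11]=11·66+1705=2431
Read S(13,9) = 359502, S(13,10) = 39325, S(13,11) = 2431.

359502, 39325, 2431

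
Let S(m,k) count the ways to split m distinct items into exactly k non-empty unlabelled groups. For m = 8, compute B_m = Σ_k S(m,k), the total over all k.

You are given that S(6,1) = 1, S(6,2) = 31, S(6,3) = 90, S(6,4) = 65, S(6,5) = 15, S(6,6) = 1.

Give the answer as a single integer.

4140

@7  (7,1):1·1+0→1, (7,2):31·2+1→63, (7,3):90·3+31→301, (7,4):65·4+90→350, (7,5):15·5+65→140, (7,6):1·6+15→21, (7,7):0·7+1→1
@8  (8,1):1·1+0→1, (8,2):63·2+1→127, (8,3):301·3+63→966, (8,4):350·4+301→1701, (8,5):140·5+350→1050, (8,6):21·6+140→266, (8,7):1·7+21→28, (8,8):0·8+1→1
B_8 = ΣS(8,k) = 1+127+966+1701+1050+266+28+1 = 4140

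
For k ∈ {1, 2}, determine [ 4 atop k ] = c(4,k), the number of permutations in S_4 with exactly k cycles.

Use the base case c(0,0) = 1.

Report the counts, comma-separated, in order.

[1] T[1,1]:0*0+1=1
[2] T[2,1]:1*1+0=1 · T[2,2]:1*0+1=1
[3] T[3,1]:2*1+0=2 · T[3,2]:2*1+1=3
[4] T[4,1]:3*2+0=6 · T[4,2]:3*3+2=11
Read c(4,1) = 6, c(4,2) = 11.

6, 11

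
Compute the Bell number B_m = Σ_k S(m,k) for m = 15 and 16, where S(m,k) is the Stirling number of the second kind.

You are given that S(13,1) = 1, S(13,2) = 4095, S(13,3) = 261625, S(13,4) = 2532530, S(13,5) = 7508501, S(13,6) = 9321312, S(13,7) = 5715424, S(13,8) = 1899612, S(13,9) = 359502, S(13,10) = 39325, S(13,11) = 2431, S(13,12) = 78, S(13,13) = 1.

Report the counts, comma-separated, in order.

[14] T[14,1]:1*1+0=1 · T[14,2]:2*4095+1=8191 · T[14,3]:3*261625+4095=788970 · T[14,4]:4*2532530+261625=10391745 · T[14,5]:5*7508501+2532530=40075035 · T[14,6]:6*9321312+7508501=63436373 · T[14,7]:7*5715424+9321312=49329280 · T[14,8]:8*1899612+5715424=20912320 · T[14,9]:9*359502+1899612=5135130 · T[14,10]:10*39325+359502=752752 · T[14,11]:11*2431+39325=66066 · T[14,12]:12*78+2431=3367 · T[14,13]:13*1+78=91 · T[14,14]:14*0+1=1
[15] T[15,1]:1*1+0=1 · T[15,2]:2*8191+1=16383 · T[15,3]:3*788970+8191=2375101 · T[15,4]:4*10391745+788970=42355950 · T[15,5]:5*40075035+10391745=210766920 · T[15,6]:6*63436373+40075035=420693273 · T[15,7]:7*49329280+63436373=408741333 · T[15,8]:8*20912320+49329280=216627840 · T[15,9]:9*5135130+20912320=67128490 · T[15,10]:10*752752+5135130=12662650 · T[15,11]:11*66066+752752=1479478 · T[15,12]:12*3367+66066=106470 · T[15,13]:13*91+3367=4550 · T[15,14]:14*1+91=105 · T[15,15]:15*0+1=1
[16] T[16,1]:1*1+0=1 · T[16,2]:2*16383+1=32767 · T[16,3]:3*2375101+16383=7141686 · T[16,4]:4*42355950+2375101=171798901 · T[16,5]:5*210766920+42355950=1096190550 · T[16,6]:6*420693273+210766920=2734926558 · T[16,7]:7*408741333+420693273=3281882604 · T[16,8]:8*216627840+408741333=2141764053 · T[16,9]:9*67128490+216627840=820784250 · T[16,10]:10*12662650+67128490=193754990 · T[16,11]:11*1479478+12662650=28936908 · T[16,12]:12*106470+1479478=2757118 · T[16,13]:13*4550+106470=165620 · T[16,14]:14*105+4550=6020 · T[16,15]:15*1+105=120 · T[16,16]:16*0+1=1
B_15 = ΣS(15,k) = 1+16383+2375101+42355950+210766920+420693273+408741333+216627840+67128490+12662650+1479478+106470+4550+105+1 = 1382958545
B_16 = ΣS(16,k) = 1+32767+7141686+171798901+1096190550+2734926558+3281882604+2141764053+820784250+193754990+28936908+2757118+165620+6020+120+1 = 10480142147

1382958545, 10480142147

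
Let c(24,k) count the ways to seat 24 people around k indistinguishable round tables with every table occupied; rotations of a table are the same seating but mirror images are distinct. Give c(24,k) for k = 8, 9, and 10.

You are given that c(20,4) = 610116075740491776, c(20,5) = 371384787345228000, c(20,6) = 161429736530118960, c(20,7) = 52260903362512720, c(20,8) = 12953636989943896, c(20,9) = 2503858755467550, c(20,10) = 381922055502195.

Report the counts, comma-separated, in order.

5304713715525445812976, 1204749260161737632496, 220984454979433717396

r21: T_21,5=20×371384787345228000+610116075740491776=8037811822645051776; T_21,6=20×161429736530118960+371384787345228000=3599979517947607200; T_21,7=20×52260903362512720+161429736530118960=1206647803780373360; T_21,8=20×12953636989943896+52260903362512720=311333643161390640; T_21,9=20×2503858755467550+12953636989943896=63030812099294896; T_21,10=20×381922055502195+2503858755467550=10142299865511450
r22: T_22,6=21×3599979517947607200+8037811822645051776=83637381699544802976; T_22,7=21×1206647803780373360+3599979517947607200=28939583397335447760; T_22,8=21×311333643161390640+1206647803780373360=7744654310169576800; T_22,9=21×63030812099294896+311333643161390640=1634980697246583456; T_22,10=21×10142299865511450+63030812099294896=276019109275035346
r23: T_23,7=22×28939583397335447760+83637381699544802976=720308216440924653696; T_23,8=22×7744654310169576800+28939583397335447760=199321978221066137360; T_23,9=22×1634980697246583456+7744654310169576800=43714229649594412832; T_23,10=22×276019109275035346+1634980697246583456=7707401101297361068
r24: T_24,8=23×199321978221066137360+720308216440924653696=5304713715525445812976; T_24,9=23×43714229649594412832+199321978221066137360=1204749260161737632496; T_24,10=23×7707401101297361068+43714229649594412832=220984454979433717396
Read c(24,8) = 5304713715525445812976, c(24,9) = 1204749260161737632496, c(24,10) = 220984454979433717396.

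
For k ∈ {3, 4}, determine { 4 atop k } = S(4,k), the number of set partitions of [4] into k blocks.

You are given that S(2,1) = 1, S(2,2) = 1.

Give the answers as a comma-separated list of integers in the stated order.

i=3: T(3,2)=1+2·1=3 | T(3,3)=1+3·0=1
i=4: T(4,3)=3+3·1=6 | T(4,4)=1+4·0=1
Read S(4,3) = 6, S(4,4) = 1.

6, 1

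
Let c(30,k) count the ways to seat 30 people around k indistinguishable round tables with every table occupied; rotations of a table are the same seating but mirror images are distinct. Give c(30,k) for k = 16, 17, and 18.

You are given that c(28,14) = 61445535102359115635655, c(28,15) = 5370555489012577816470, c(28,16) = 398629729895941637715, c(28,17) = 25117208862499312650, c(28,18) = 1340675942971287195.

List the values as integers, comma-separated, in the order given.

i=29: T(29,15)=61445535102359115635655+28·5370555489012577816470=211821088794711294496815 | T(29,16)=5370555489012577816470+28·398629729895941637715=16532187926098943672490 | T(29,17)=398629729895941637715+28·25117208862499312650=1101911578045922391915 | T(29,18)=25117208862499312650+28·1340675942971287195=62656135265695354110
i=30: T(30,16)=211821088794711294496815+29·16532187926098943672490=691254538651580660999025 | T(30,17)=16532187926098943672490+29·1101911578045922391915=48487623689430693038025 | T(30,18)=1101911578045922391915+29·62656135265695354110=2918939500751087661105
Read c(30,16) = 691254538651580660999025, c(30,17) = 48487623689430693038025, c(30,18) = 2918939500751087661105.

691254538651580660999025, 48487623689430693038025, 2918939500751087661105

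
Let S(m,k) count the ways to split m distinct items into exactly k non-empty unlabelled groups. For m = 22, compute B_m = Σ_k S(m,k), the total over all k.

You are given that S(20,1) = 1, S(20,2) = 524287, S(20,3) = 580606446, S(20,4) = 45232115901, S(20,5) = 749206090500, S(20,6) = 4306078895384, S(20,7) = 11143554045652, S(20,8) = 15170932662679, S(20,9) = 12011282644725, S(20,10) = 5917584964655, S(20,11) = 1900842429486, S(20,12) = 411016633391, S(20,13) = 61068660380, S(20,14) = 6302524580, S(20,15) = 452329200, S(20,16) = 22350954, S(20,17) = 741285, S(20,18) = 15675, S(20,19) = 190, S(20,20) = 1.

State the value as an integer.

4506715738447323

[21] T[21,1]:1*1+0=1 · T[21,2]:2*524287+1=1048575 · T[21,3]:3*580606446+524287=1742343625 · T[21,4]:4*45232115901+580606446=181509070050 · T[21,5]:5*749206090500+45232115901=3791262568401 · T[21,6]:6*4306078895384+749206090500=26585679462804 · T[21,7]:7*11143554045652+4306078895384=82310957214948 · T[21,8]:8*15170932662679+11143554045652=132511015347084 · T[21,9]:9*12011282644725+15170932662679=123272476465204 · T[21,10]:10*5917584964655+12011282644725=71187132291275 · T[21,11]:11*1900842429486+5917584964655=26826851689001 · T[21,12]:12*411016633391+1900842429486=6833042030178 · T[21,13]:13*61068660380+411016633391=1204909218331 · T[21,14]:14*6302524580+61068660380=149304004500 · T[21,15]:15*452329200+6302524580=13087462580 · T[21,16]:16*22350954+452329200=809944464 · T[21,17]:17*741285+22350954=34952799 · T[21,18]:18*15675+741285=1023435 · T[21,19]:19*190+15675=19285 · T[21,20]:20*1+190=210 · T[21,21]:21*0+1=1
[22] T[22,1]:1*1+0=1 · T[22,2]:2*1048575+1=2097151 · T[22,3]:3*1742343625+1048575=5228079450 · T[22,4]:4*181509070050+1742343625=727778623825 · T[22,5]:5*3791262568401+181509070050=19137821912055 · T[22,6]:6*26585679462804+3791262568401=163305339345225 · T[22,7]:7*82310957214948+26585679462804=602762379967440 · T[22,8]:8*132511015347084+82310957214948=1142399079991620 · T[22,9]:9*123272476465204+132511015347084=1241963303533920 · T[22,10]:10*71187132291275+123272476465204=835143799377954 · T[22,11]:11*26826851689001+71187132291275=366282500870286 · T[22,12]:12*6833042030178+26826851689001=108823356051137 · T[22,13]:13*1204909218331+6833042030178=22496861868481 · T[22,14]:14*149304004500+1204909218331=3295165281331 · T[22,15]:15*13087462580+149304004500=345615943200 · T[22,16]:16*809944464+13087462580=26046574004 · T[22,17]:17*34952799+809944464=1404142047 · T[22,18]:18*1023435+34952799=53374629 · T[22,19]:19*19285+1023435=1389850 · T[22,20]:20*210+19285=23485 · T[22,21]:21*1+210=231 · T[22,22]:22*0+1=1
B_22 = ΣS(22,k) = 1+2097151+5228079450+727778623825+19137821912055+163305339345225+602762379967440+1142399079991620+1241963303533920+835143799377954+366282500870286+108823356051137+22496861868481+3295165281331+345615943200+26046574004+1404142047+53374629+1389850+23485+231+1 = 4506715738447323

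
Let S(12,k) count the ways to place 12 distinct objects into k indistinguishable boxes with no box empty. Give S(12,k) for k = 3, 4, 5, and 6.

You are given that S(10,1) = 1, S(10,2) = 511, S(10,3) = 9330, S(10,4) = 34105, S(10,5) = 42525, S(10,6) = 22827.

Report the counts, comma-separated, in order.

86526, 611501, 1379400, 1323652

r11: T_11,2=2×511+1=1023; T_11,3=3×9330+511=28501; T_11,4=4×34105+9330=145750; T_11,5=5×42525+34105=246730; T_11,6=6×22827+42525=179487
r12: T_12,3=3×28501+1023=86526; T_12,4=4×145750+28501=611501; T_12,5=5×246730+145750=1379400; T_12,6=6×179487+246730=1323652
Read S(12,3) = 86526, S(12,4) = 611501, S(12,5) = 1379400, S(12,6) = 1323652.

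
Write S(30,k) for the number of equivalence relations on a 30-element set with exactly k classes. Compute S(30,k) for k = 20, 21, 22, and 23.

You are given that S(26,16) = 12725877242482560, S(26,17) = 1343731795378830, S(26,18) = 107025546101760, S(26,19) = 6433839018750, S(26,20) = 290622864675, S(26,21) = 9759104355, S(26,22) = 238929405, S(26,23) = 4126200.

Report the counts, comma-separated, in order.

581535955088511150, 37058299246258290, 1848018090851790, 71823880393200

row 27: T[27][17]=17·1343731795378830+12725877242482560=35569317763922670  T[27][18]=18·107025546101760+1343731795378830=3270191625210510  T[27][19]=19·6433839018750+107025546101760=229268487458010  T[27][20]=20·290622864675+6433839018750=12246296312250  T[27][21]=21·9759104355+290622864675=495564056130  T[27][22]=22·238929405+9759104355=15015551265  T[27][23]=23·4126200+238929405=333832005
row 28: T[28][18]=18·3270191625210510+35569317763922670=94432767017711850  T[28][19]=19·229268487458010+3270191625210510=7626292886912700  T[28][20]=20·12246296312250+229268487458010=474194413703010  T[28][21]=21·495564056130+12246296312250=22653141490980  T[28][22]=22·15015551265+495564056130=825906183960  T[28][23]=23·333832005+15015551265=22693687380
row 29: T[29][19]=19·7626292886912700+94432767017711850=239332331869053150  T[29][20]=20·474194413703010+7626292886912700=17110181160972900  T[29][21]=21·22653141490980+474194413703010=949910385013590  T[29][22]=22·825906183960+22653141490980=40823077538100  T[29][23]=23·22693687380+825906183960=1347860993700
row 30: T[30][20]=20·17110181160972900+239332331869053150=581535955088511150  T[30][21]=21·949910385013590+17110181160972900=37058299246258290  T[30][22]=22·40823077538100+949910385013590=1848018090851790  T[30][23]=23·1347860993700+40823077538100=71823880393200
Read S(30,20) = 581535955088511150, S(30,21) = 37058299246258290, S(30,22) = 1848018090851790, S(30,23) = 71823880393200.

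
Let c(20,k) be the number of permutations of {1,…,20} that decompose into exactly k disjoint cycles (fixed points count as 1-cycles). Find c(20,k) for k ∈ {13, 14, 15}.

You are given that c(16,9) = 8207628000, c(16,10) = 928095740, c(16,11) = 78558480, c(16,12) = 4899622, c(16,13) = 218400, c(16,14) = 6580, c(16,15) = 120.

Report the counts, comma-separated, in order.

@17  (17,10):928095740·16+8207628000→23057159840, (17,11):78558480·16+928095740→2185031420, (17,12):4899622·16+78558480→156952432, (17,13):218400·16+4899622→8394022, (17,14):6580·16+218400→323680, (17,15):120·16+6580→8500
@18  (18,11):2185031420·17+23057159840→60202693980, (18,12):156952432·17+2185031420→4853222764, (18,13):8394022·17+156952432→299650806, (18,14):323680·17+8394022→13896582, (18,15):8500·17+323680→468180
@19  (19,12):4853222764·18+60202693980→147560703732, (19,13):299650806·18+4853222764→10246937272, (19,14):13896582·18+299650806→549789282, (19,15):468180·18+13896582→22323822
@20  (20,13):10246937272·19+147560703732→342252511900, (20,14):549789282·19+10246937272→20692933630, (20,15):22323822·19+549789282→973941900
Read c(20,13) = 342252511900, c(20,14) = 20692933630, c(20,15) = 973941900.

342252511900, 20692933630, 973941900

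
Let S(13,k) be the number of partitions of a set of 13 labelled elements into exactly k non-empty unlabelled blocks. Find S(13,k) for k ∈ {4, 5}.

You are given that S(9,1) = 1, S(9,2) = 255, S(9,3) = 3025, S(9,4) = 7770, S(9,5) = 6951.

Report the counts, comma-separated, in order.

2532530, 7508501

@10  (10,1):1·1+0→1, (10,2):255·2+1→511, (10,3):3025·3+255→9330, (10,4):7770·4+3025→34105, (10,5):6951·5+7770→42525
@11  (11,2):511·2+1→1023, (11,3):9330·3+511→28501, (11,4):34105·4+9330→145750, (11,5):42525·5+34105→246730
@12  (12,3):28501·3+1023→86526, (12,4):145750·4+28501→611501, (12,5):246730·5+145750→1379400
@13  (13,4):611501·4+86526→2532530, (13,5):1379400·5+611501→7508501
Read S(13,4) = 2532530, S(13,5) = 7508501.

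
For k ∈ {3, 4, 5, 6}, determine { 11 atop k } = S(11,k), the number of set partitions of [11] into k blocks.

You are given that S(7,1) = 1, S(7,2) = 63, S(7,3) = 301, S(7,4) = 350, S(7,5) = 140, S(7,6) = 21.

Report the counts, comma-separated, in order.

28501, 145750, 246730, 179487

@8  (8,1):1·1+0→1, (8,2):63·2+1→127, (8,3):301·3+63→966, (8,4):350·4+301→1701, (8,5):140·5+350→1050, (8,6):21·6+140→266
@9  (9,1):1·1+0→1, (9,2):127·2+1→255, (9,3):966·3+127→3025, (9,4):1701·4+966→7770, (9,5):1050·5+1701→6951, (9,6):266·6+1050→2646
@10  (10,2):255·2+1→511, (10,3):3025·3+255→9330, (10,4):7770·4+3025→34105, (10,5):6951·5+7770→42525, (10,6):2646·6+6951→22827
@11  (11,3):9330·3+511→28501, (11,4):34105·4+9330→145750, (11,5):42525·5+34105→246730, (11,6):22827·6+42525→179487
Read S(11,3) = 28501, S(11,4) = 145750, S(11,5) = 246730, S(11,6) = 179487.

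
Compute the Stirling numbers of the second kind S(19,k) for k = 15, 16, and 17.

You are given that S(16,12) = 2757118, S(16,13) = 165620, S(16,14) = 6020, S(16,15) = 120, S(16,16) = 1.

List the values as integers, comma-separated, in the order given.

r17: T_17,13=13×165620+2757118=4910178; T_17,14=14×6020+165620=249900; T_17,15=15×120+6020=7820; T_17,16=16×1+120=136; T_17,17=17×0+1=1
r18: T_18,14=14×249900+4910178=8408778; T_18,15=15×7820+249900=367200; T_18,16=16×136+7820=9996; T_18,17=17×1+136=153
r19: T_19,15=15×367200+8408778=13916778; T_19,16=16×9996+367200=527136; T_19,17=17×153+9996=12597
Read S(19,15) = 13916778, S(19,16) = 527136, S(19,17) = 12597.

13916778, 527136, 12597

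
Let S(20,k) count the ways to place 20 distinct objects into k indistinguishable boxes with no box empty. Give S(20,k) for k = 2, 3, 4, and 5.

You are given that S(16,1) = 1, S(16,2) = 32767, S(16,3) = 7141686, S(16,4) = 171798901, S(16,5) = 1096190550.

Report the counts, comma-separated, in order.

524287, 580606446, 45232115901, 749206090500

row 17: T[17][1]=1·1+0=1  T[17][2]=2·32767+1=65535  T[17][3]=3·7141686+32767=21457825  T[17][4]=4·171798901+7141686=694337290  T[17][5]=5·1096190550+171798901=5652751651
row 18: T[18][1]=1·1+0=1  T[18][2]=2·65535+1=131071  T[18][3]=3·21457825+65535=64439010  T[18][4]=4·694337290+21457825=2798806985  T[18][5]=5·5652751651+694337290=28958095545
row 19: T[19][1]=1·1+0=1  T[19][2]=2·131071+1=262143  T[19][3]=3·64439010+131071=193448101  T[19][4]=4·2798806985+64439010=11259666950  T[19][5]=5·28958095545+2798806985=147589284710
row 20: T[20][2]=2·262143+1=524287  T[20][3]=3·193448101+262143=580606446  T[20][4]=4·11259666950+193448101=45232115901  T[20][5]=5·147589284710+11259666950=749206090500
Read S(20,2) = 524287, S(20,3) = 580606446, S(20,4) = 45232115901, S(20,5) = 749206090500.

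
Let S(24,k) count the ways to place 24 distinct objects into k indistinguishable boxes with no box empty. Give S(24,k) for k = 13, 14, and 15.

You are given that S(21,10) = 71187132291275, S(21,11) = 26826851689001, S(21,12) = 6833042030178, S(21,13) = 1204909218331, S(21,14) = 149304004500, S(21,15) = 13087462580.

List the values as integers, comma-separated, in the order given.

r22: T_22,11=11×26826851689001+71187132291275=366282500870286; T_22,12=12×6833042030178+26826851689001=108823356051137; T_22,13=13×1204909218331+6833042030178=22496861868481; T_22,14=14×149304004500+1204909218331=3295165281331; T_22,15=15×13087462580+149304004500=345615943200
r23: T_23,12=12×108823356051137+366282500870286=1672162773483930; T_23,13=13×22496861868481+108823356051137=401282560341390; T_23,14=14×3295165281331+22496861868481=68629175807115; T_23,15=15×345615943200+3295165281331=8479404429331
r24: T_24,13=13×401282560341390+1672162773483930=6888836057922000; T_24,14=14×68629175807115+401282560341390=1362091021641000; T_24,15=15×8479404429331+68629175807115=195820242247080
Read S(24,13) = 6888836057922000, S(24,14) = 1362091021641000, S(24,15) = 195820242247080.

6888836057922000, 1362091021641000, 195820242247080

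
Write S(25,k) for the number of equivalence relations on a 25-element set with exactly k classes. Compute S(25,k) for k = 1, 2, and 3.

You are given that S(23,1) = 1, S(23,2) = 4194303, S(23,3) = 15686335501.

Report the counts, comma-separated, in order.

1, 16777215, 141197991025

row 24: T[24][1]=1·1+0=1  T[24][2]=2·4194303+1=8388607  T[24][3]=3·15686335501+4194303=47063200806
row 25: T[25][1]=1·1+0=1  T[25][2]=2·8388607+1=16777215  T[25][3]=3·47063200806+8388607=141197991025
Read S(25,1) = 1, S(25,2) = 16777215, S(25,3) = 141197991025.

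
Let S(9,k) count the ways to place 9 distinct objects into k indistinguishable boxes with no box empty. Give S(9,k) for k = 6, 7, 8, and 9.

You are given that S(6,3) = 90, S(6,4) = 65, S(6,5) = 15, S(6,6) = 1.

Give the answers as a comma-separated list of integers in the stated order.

2646, 462, 36, 1

[7] T[7,4]:4*65+90=350 · T[7,5]:5*15+65=140 · T[7,6]:6*1+15=21 · T[7,7]:7*0+1=1
[8] T[8,5]:5*140+350=1050 · T[8,6]:6*21+140=266 · T[8,7]:7*1+21=28 · T[8,8]:8*0+1=1
[9] T[9,6]:6*266+1050=2646 · T[9,7]:7*28+266=462 · T[9,8]:8*1+28=36 · T[9,9]:9*0+1=1
Read S(9,6) = 2646, S(9,7) = 462, S(9,8) = 36, S(9,9) = 1.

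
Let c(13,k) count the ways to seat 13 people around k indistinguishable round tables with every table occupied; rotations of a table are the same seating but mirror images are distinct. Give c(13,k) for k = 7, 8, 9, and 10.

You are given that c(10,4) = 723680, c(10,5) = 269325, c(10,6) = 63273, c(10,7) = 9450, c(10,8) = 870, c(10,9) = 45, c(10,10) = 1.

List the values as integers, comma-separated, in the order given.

row 11: T[11][5]=10·269325+723680=3416930  T[11][6]=10·63273+269325=902055  T[11][7]=10·9450+63273=157773  T[11][8]=10·870+9450=18150  T[11][9]=10·45+870=1320  T[11][10]=10·1+45=55
row 12: T[12][6]=11·902055+3416930=13339535  T[12][7]=11·157773+902055=2637558  T[12][8]=11·18150+157773=357423  T[12][9]=11·1320+18150=32670  T[12][10]=11·55+1320=1925
row 13: T[13][7]=12·2637558+13339535=44990231  T[13][8]=12·357423+2637558=6926634  T[13][9]=12·32670+357423=749463  T[13][10]=12·1925+32670=55770
Read c(13,7) = 44990231, c(13,8) = 6926634, c(13,9) = 749463, c(13,10) = 55770.

44990231, 6926634, 749463, 55770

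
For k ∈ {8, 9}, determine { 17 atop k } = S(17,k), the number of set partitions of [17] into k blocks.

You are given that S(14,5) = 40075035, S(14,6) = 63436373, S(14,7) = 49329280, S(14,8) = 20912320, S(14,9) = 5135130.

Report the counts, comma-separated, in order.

20415995028, 9528822303

@15  (15,6):63436373·6+40075035→420693273, (15,7):49329280·7+63436373→408741333, (15,8):20912320·8+49329280→216627840, (15,9):5135130·9+20912320→67128490
@16  (16,7):408741333·7+420693273→3281882604, (16,8):216627840·8+408741333→2141764053, (16,9):67128490·9+216627840→820784250
@17  (17,8):2141764053·8+3281882604→20415995028, (17,9):820784250·9+2141764053→9528822303
Read S(17,8) = 20415995028, S(17,9) = 9528822303.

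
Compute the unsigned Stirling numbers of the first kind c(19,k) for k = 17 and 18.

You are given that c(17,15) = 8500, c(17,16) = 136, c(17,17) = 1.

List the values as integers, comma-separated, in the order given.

13566, 171

r18: T_18,16=17×136+8500=10812; T_18,17=17×1+136=153; T_18,18=17×0+1=1
r19: T_19,17=18×153+10812=13566; T_19,18=18×1+153=171
Read c(19,17) = 13566, c(19,18) = 171.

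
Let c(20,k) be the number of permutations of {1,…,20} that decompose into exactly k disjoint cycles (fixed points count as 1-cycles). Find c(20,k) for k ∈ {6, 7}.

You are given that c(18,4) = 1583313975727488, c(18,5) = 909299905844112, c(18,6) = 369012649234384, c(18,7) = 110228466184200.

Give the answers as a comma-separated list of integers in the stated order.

row 19: T[19][5]=18·909299905844112+1583313975727488=17950712280921504  T[19][6]=18·369012649234384+909299905844112=7551527592063024  T[19][7]=18·110228466184200+369012649234384=2353125040549984
row 20: T[20][6]=19·7551527592063024+17950712280921504=161429736530118960  T[20][7]=19·2353125040549984+7551527592063024=52260903362512720
Read c(20,6) = 161429736530118960, c(20,7) = 52260903362512720.

161429736530118960, 52260903362512720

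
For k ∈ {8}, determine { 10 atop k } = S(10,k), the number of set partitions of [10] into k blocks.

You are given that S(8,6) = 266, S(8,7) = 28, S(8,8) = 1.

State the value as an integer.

750

i=9: T(9,7)=266+7·28=462 | T(9,8)=28+8·1=36
i=10: T(10,8)=462+8·36=750
Read S(10,8) = 750.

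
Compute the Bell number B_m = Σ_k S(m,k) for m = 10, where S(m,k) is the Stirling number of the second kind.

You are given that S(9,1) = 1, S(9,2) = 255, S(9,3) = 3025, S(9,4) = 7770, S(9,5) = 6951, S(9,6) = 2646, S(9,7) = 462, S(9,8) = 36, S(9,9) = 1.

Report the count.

r10: T_10,1=1×1+0=1; T_10,2=2×255+1=511; T_10,3=3×3025+255=9330; T_10,4=4×7770+3025=34105; T_10,5=5×6951+7770=42525; T_10,6=6×2646+6951=22827; T_10,7=7×462+2646=5880; T_10,8=8×36+462=750; T_10,9=9×1+36=45; T_10,10=10×0+1=1
B_10 = ΣS(10,k) = 1+511+9330+34105+42525+22827+5880+750+45+1 = 115975

115975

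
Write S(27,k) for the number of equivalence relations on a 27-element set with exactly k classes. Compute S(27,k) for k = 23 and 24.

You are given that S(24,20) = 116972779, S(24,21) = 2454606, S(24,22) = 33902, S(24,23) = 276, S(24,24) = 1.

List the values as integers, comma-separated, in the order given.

i=25: T(25,21)=116972779+21·2454606=168519505 | T(25,22)=2454606+22·33902=3200450 | T(25,23)=33902+23·276=40250 | T(25,24)=276+24·1=300
i=26: T(26,22)=168519505+22·3200450=238929405 | T(26,23)=3200450+23·40250=4126200 | T(26,24)=40250+24·300=47450
i=27: T(27,23)=238929405+23·4126200=333832005 | T(27,24)=4126200+24·47450=5265000
Read S(27,23) = 333832005, S(27,24) = 5265000.

333832005, 5265000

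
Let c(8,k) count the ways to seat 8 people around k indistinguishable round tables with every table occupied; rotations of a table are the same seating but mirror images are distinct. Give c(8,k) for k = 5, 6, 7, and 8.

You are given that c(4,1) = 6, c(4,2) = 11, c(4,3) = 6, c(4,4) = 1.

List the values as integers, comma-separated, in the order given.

1960, 322, 28, 1

[5] T[5,2]:4*11+6=50 · T[5,3]:4*6+11=35 · T[5,4]:4*1+6=10 · T[5,5]:4*0+1=1
[6] T[6,3]:5*35+50=225 · T[6,4]:5*10+35=85 · T[6,5]:5*1+10=15 · T[6,6]:5*0+1=1
[7] T[7,4]:6*85+225=735 · T[7,5]:6*15+85=175 · T[7,6]:6*1+15=21 · T[7,7]:6*0+1=1
[8] T[8,5]:7*175+735=1960 · T[8,6]:7*21+175=322 · T[8,7]:7*1+21=28 · T[8,8]:7*0+1=1
Read c(8,5) = 1960, c(8,6) = 322, c(8,7) = 28, c(8,8) = 1.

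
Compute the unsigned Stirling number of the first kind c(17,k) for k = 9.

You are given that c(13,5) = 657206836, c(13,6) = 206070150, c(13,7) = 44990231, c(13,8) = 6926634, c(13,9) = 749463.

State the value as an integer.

185953177553

row 14: T[14][6]=13·206070150+657206836=3336118786  T[14][7]=13·44990231+206070150=790943153  T[14][8]=13·6926634+44990231=135036473  T[14][9]=13·749463+6926634=16669653
row 15: T[15][7]=14·790943153+3336118786=14409322928  T[15][8]=14·135036473+790943153=2681453775  T[15][9]=14·16669653+135036473=368411615
row 16: T[16][8]=15·2681453775+14409322928=54631129553  T[16][9]=15·368411615+2681453775=8207628000
row 17: T[17][9]=16·8207628000+54631129553=185953177553
Read c(17,9) = 185953177553.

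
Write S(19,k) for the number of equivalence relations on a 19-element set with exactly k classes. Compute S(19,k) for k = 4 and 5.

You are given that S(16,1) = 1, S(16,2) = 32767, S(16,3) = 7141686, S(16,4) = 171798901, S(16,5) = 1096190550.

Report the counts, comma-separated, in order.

i=17: T(17,2)=1+2·32767=65535 | T(17,3)=32767+3·7141686=21457825 | T(17,4)=7141686+4·171798901=694337290 | T(17,5)=171798901+5·1096190550=5652751651
i=18: T(18,3)=65535+3·21457825=64439010 | T(18,4)=21457825+4·694337290=2798806985 | T(18,5)=694337290+5·5652751651=28958095545
i=19: T(19,4)=64439010+4·2798806985=11259666950 | T(19,5)=2798806985+5·28958095545=147589284710
Read S(19,4) = 11259666950, S(19,5) = 147589284710.

11259666950, 147589284710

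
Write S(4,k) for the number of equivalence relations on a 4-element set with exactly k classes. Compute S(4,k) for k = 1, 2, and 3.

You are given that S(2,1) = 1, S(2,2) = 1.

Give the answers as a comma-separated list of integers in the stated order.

1, 7, 6

r3: T_3,1=1×1+0=1; T_3,2=2×1+1=3; T_3,3=3×0+1=1
r4: T_4,1=1×1+0=1; T_4,2=2×3+1=7; T_4,3=3×1+3=6
Read S(4,1) = 1, S(4,2) = 7, S(4,3) = 6.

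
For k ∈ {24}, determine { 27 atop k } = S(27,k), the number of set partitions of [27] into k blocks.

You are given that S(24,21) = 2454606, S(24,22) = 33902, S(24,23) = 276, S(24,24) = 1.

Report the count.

5265000

row 25: T[25][22]=22·33902+2454606=3200450  T[25][23]=23·276+33902=40250  T[25][24]=24·1+276=300
row 26: T[26][23]=23·40250+3200450=4126200  T[26][24]=24·300+40250=47450
row 27: T[27][24]=24·47450+4126200=5265000
Read S(27,24) = 5265000.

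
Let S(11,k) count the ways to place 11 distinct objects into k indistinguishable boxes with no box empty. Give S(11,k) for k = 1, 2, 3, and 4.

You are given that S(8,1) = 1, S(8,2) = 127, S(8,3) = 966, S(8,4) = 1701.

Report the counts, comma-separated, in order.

1, 1023, 28501, 145750

@9  (9,1):1·1+0→1, (9,2):127·2+1→255, (9,3):966·3+127→3025, (9,4):1701·4+966→7770
@10  (10,1):1·1+0→1, (10,2):255·2+1→511, (10,3):3025·3+255→9330, (10,4):7770·4+3025→34105
@11  (11,1):1·1+0→1, (11,2):511·2+1→1023, (11,3):9330·3+511→28501, (11,4):34105·4+9330→145750
Read S(11,1) = 1, S(11,2) = 1023, S(11,3) = 28501, S(11,4) = 145750.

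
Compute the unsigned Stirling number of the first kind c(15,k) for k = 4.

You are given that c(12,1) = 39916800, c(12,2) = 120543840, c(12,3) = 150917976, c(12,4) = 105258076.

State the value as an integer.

row 13: T[13][2]=12·120543840+39916800=1486442880  T[13][3]=12·150917976+120543840=1931559552  T[13][4]=12·105258076+150917976=1414014888
row 14: T[14][3]=13·1931559552+1486442880=26596717056  T[14][4]=13·1414014888+1931559552=20313753096
row 15: T[15][4]=14·20313753096+26596717056=310989260400
Read c(15,4) = 310989260400.

310989260400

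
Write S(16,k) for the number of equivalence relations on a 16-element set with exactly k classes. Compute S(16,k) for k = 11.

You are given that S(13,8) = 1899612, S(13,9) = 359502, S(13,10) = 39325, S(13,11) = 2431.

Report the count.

row 14: T[14][9]=9·359502+1899612=5135130  T[14][10]=10·39325+359502=752752  T[14][11]=11·2431+39325=66066
row 15: T[15][10]=10·752752+5135130=12662650  T[15][11]=11·66066+752752=1479478
row 16: T[16][11]=11·1479478+12662650=28936908
Read S(16,11) = 28936908.

28936908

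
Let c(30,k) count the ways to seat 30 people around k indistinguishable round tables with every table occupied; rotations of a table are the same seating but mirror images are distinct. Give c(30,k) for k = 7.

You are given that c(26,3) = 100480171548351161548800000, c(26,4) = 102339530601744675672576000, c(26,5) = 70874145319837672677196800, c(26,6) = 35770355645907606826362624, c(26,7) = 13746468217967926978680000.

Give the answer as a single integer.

11139316913434780466101123891200

[27] T[27,4]:26*102339530601744675672576000+100480171548351161548800000=2761307967193712729035776000 · T[27,5]:26*70874145319837672677196800+102339530601744675672576000=1945067308917524165279692800 · T[27,6]:26*35770355645907606826362624+70874145319837672677196800=1000903392113435450162625024 · T[27,7]:26*13746468217967926978680000+35770355645907606826362624=393178529313073708272042624
[28] T[28,5]:27*1945067308917524165279692800+2761307967193712729035776000=55278125307966865191587481600 · T[28,6]:27*1000903392113435450162625024+1945067308917524165279692800=28969458895980281319670568448 · T[28,7]:27*393178529313073708272042624+1000903392113435450162625024=11616723683566425573507775872
[29] T[29,6]:28*28969458895980281319670568448+55278125307966865191587481600=866422974395414742142363398144 · T[29,7]:28*11616723683566425573507775872+28969458895980281319670568448=354237722035840197377888292864
[30] T[30,7]:29*354237722035840197377888292864+866422974395414742142363398144=11139316913434780466101123891200
Read c(30,7) = 11139316913434780466101123891200.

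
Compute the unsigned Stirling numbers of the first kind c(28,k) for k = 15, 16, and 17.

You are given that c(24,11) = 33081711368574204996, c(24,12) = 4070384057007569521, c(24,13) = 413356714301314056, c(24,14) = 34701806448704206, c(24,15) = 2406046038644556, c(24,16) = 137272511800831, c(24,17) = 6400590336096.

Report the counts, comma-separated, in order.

r25: T_25,12=24×4070384057007569521+33081711368574204996=130770928736755873500; T_25,13=24×413356714301314056+4070384057007569521=13990945200239106865; T_25,14=24×34701806448704206+413356714301314056=1246200069070215000; T_25,15=24×2406046038644556+34701806448704206=92446911376173550; T_25,16=24×137272511800831+2406046038644556=5700586321864500; T_25,17=24×6400590336096+137272511800831=290886679867135
r26: T_26,13=25×13990945200239106865+130770928736755873500=480544558742733545125; T_26,14=25×1246200069070215000+13990945200239106865=45145946926994481865; T_26,15=25×92446911376173550+1246200069070215000=3557372853474553750; T_26,16=25×5700586321864500+92446911376173550=234961569422786050; T_26,17=25×290886679867135+5700586321864500=12972753318542875
r27: T_27,14=26×45145946926994481865+480544558742733545125=1654339178844590073615; T_27,15=26×3557372853474553750+45145946926994481865=137637641117332879365; T_27,16=26×234961569422786050+3557372853474553750=9666373658466991050; T_27,17=26×12972753318542875+234961569422786050=572253155704900800
r28: T_28,15=27×137637641117332879365+1654339178844590073615=5370555489012577816470; T_28,16=27×9666373658466991050+137637641117332879365=398629729895941637715; T_28,17=27×572253155704900800+9666373658466991050=25117208862499312650
Read c(28,15) = 5370555489012577816470, c(28,16) = 398629729895941637715, c(28,17) = 25117208862499312650.

5370555489012577816470, 398629729895941637715, 25117208862499312650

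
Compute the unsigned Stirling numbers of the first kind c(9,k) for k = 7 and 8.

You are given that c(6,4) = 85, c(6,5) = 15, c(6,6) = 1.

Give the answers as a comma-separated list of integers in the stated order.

row 7: T[7][5]=6·15+85=175  T[7][6]=6·1+15=21  T[7][7]=6·0+1=1
row 8: T[8][6]=7·21+175=322  T[8][7]=7·1+21=28  T[8][8]=7·0+1=1
row 9: T[9][7]=8·28+322=546  T[9][8]=8·1+28=36
Read c(9,7) = 546, c(9,8) = 36.

546, 36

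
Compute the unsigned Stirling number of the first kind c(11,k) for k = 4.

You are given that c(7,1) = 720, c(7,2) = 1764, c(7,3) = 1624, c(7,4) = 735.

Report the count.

row 8: T[8][1]=7·720+0=5040  T[8][2]=7·1764+720=13068  T[8][3]=7·1624+1764=13132  T[8][4]=7·735+1624=6769
row 9: T[9][2]=8·13068+5040=109584  T[9][3]=8·13132+13068=118124  T[9][4]=8·6769+13132=67284
row 10: T[10][3]=9·118124+109584=1172700  T[10][4]=9·67284+118124=723680
row 11: T[11][4]=10·723680+1172700=8409500
Read c(11,4) = 8409500.

8409500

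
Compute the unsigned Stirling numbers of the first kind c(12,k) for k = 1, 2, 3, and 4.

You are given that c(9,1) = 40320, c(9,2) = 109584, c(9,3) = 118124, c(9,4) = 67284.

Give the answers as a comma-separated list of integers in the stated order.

@10  (10,1):40320·9+0→362880, (10,2):109584·9+40320→1026576, (10,3):118124·9+109584→1172700, (10,4):67284·9+118124→723680
@11  (11,1):362880·10+0→3628800, (11,2):1026576·10+362880→10628640, (11,3):1172700·10+1026576→12753576, (11,4):723680·10+1172700→8409500
@12  (12,1):3628800·11+0→39916800, (12,2):10628640·11+3628800→120543840, (12,3):12753576·11+10628640→150917976, (12,4):8409500·11+12753576→105258076
Read c(12,1) = 39916800, c(12,2) = 120543840, c(12,3) = 150917976, c(12,4) = 105258076.

39916800, 120543840, 150917976, 105258076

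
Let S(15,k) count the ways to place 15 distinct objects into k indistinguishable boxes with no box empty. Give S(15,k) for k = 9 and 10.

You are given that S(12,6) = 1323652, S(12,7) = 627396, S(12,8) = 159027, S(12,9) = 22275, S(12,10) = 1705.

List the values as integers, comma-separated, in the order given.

[13] T[13,7]:7*627396+1323652=5715424 · T[13,8]:8*159027+627396=1899612 · T[13,9]:9*22275+159027=359502 · T[13,10]:10*1705+22275=39325
[14] T[14,8]:8*1899612+5715424=20912320 · T[14,9]:9*359502+1899612=5135130 · T[14,10]:10*39325+359502=752752
[15] T[15,9]:9*5135130+20912320=67128490 · T[15,10]:10*752752+5135130=12662650
Read S(15,9) = 67128490, S(15,10) = 12662650.

67128490, 12662650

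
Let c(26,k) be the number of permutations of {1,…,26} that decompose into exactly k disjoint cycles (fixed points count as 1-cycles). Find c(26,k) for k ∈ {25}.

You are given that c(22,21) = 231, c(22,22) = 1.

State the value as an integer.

325

i=23: T(23,22)=231+22·1=253 | T(23,23)=1+22·0=1
i=24: T(24,23)=253+23·1=276 | T(24,24)=1+23·0=1
i=25: T(25,24)=276+24·1=300 | T(25,25)=1+24·0=1
i=26: T(26,25)=300+25·1=325
Read c(26,25) = 325.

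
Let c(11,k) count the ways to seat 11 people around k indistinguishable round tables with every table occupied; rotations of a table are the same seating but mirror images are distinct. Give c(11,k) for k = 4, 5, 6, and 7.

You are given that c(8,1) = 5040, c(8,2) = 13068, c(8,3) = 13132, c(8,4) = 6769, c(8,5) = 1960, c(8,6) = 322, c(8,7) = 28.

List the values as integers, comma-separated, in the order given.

8409500, 3416930, 902055, 157773

row 9: T[9][2]=8·13068+5040=109584  T[9][3]=8·13132+13068=118124  T[9][4]=8·6769+13132=67284  T[9][5]=8·1960+6769=22449  T[9][6]=8·322+1960=4536  T[9][7]=8·28+322=546
row 10: T[10][3]=9·118124+109584=1172700  T[10][4]=9·67284+118124=723680  T[10][5]=9·22449+67284=269325  T[10][6]=9·4536+22449=63273  T[10][7]=9·546+4536=9450
row 11: T[11][4]=10·723680+1172700=8409500  T[11][5]=10·269325+723680=3416930  T[11][6]=10·63273+269325=902055  T[11][7]=10·9450+63273=157773
Read c(11,4) = 8409500, c(11,5) = 3416930, c(11,6) = 902055, c(11,7) = 157773.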